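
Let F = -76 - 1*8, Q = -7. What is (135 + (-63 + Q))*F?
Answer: -5460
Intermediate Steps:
F = -84 (F = -76 - 8 = -84)
(135 + (-63 + Q))*F = (135 + (-63 - 7))*(-84) = (135 - 70)*(-84) = 65*(-84) = -5460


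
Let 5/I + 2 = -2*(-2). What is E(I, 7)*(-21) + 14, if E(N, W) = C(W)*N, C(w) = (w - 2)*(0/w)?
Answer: 14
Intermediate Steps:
C(w) = 0 (C(w) = (-2 + w)*0 = 0)
I = 5/2 (I = 5/(-2 - 2*(-2)) = 5/(-2 + 4) = 5/2 ≈ 2.5000)
E(N, W) = 0 (E(N, W) = 0*N = 0)
E(I, 7)*(-21) + 14 = 0*(-21) + 14 = 0 + 14 = 14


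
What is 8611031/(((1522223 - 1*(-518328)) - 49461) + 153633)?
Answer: 8611031/2144723 ≈ 4.0150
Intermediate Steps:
8611031/(((1522223 - 1*(-518328)) - 49461) + 153633) = 8611031/(((1522223 + 518328) - 49461) + 153633) = 8611031/((2040551 - 49461) + 153633) = 8611031/(1991090 + 153633) = 8611031/2144723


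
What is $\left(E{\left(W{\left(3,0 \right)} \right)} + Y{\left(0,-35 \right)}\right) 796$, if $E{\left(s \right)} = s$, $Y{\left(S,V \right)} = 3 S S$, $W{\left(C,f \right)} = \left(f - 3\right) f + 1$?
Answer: $796$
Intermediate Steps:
$W{\left(C,f \right)} = 1 + f \left(-3 + f\right)$ ($W{\left(C,f \right)} = \left(-3 + f\right) f + 1 = f \left(-3 + f\right) + 1 = 1 + f \left(-3 + f\right)$)
$Y{\left(S,V \right)} = 3 S^{2}$
$\left(E{\left(W{\left(3,0 \right)} \right)} + Y{\left(0,-35 \right)}\right) 796 = \left(\left(1 + 0^{2} - 0\right) + 3 \cdot 0^{2}\right) 796 = \left(\left(1 + 0 + 0\right) + 3 \cdot 0\right) 796 = \left(1 + 0\right) 796 = 1 \cdot 796 = 796$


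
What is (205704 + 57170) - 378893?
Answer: -116019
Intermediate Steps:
(205704 + 57170) - 378893 = 262874 - 378893 = -116019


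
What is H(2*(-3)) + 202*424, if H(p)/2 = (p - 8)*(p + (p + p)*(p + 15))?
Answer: 88840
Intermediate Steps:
H(p) = 2*(-8 + p)*(p + 2*p*(15 + p)) (H(p) = 2*((p - 8)*(p + (p + p)*(p + 15))) = 2*((-8 + p)*(p + (2*p)*(15 + p))) = 2*((-8 + p)*(p + 2*p*(15 + p))) = 2*(-8 + p)*(p + 2*p*(15 + p)))
H(2*(-3)) + 202*424 = 2*(2*(-3))*(-248 + 2*(2*(-3))² + 15*(2*(-3))) + 202*424 = 2*(-6)*(-248 + 2*(-6)² + 15*(-6)) + 85648 = 2*(-6)*(-248 + 2*36 - 90) + 85648 = 2*(-6)*(-248 + 72 - 90) + 85648 = 2*(-6)*(-266) + 85648 = 3192 + 85648 = 88840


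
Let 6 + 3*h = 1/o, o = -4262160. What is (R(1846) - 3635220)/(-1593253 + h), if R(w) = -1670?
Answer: 46503021247200/20372123192401 ≈ 2.2827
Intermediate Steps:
h = -25572961/12786480 (h = -2 + (⅓)/(-4262160) = -2 + (⅓)*(-1/4262160) = -2 - 1/12786480 = -25572961/12786480 ≈ -2.0000)
(R(1846) - 3635220)/(-1593253 + h) = (-1670 - 3635220)/(-1593253 - 25572961/12786480) = -3636890/(-20372123192401/12786480) = -3636890*(-12786480/20372123192401) = 46503021247200/20372123192401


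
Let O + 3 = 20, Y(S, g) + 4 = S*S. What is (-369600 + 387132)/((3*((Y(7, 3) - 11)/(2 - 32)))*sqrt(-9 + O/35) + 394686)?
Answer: 3027340291500/68152454428811 + 745110*I*sqrt(10430)/68152454428811 ≈ 0.04442 + 1.1166e-6*I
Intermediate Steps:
Y(S, g) = -4 + S**2 (Y(S, g) = -4 + S*S = -4 + S**2)
O = 17 (O = -3 + 20 = 17)
(-369600 + 387132)/((3*((Y(7, 3) - 11)/(2 - 32)))*sqrt(-9 + O/35) + 394686) = (-369600 + 387132)/((3*(((-4 + 7**2) - 11)/(2 - 32)))*sqrt(-9 + 17/35) + 394686) = 17532/((3*(((-4 + 49) - 11)/(-30)))*sqrt(-9 + 17*(1/35)) + 394686) = 17532/((3*((45 - 11)*(-1/30)))*sqrt(-9 + 17/35) + 394686) = 17532/((3*(34*(-1/30)))*sqrt(-298/35) + 394686) = 17532/((3*(-17/15))*(I*sqrt(10430)/35) + 394686) = 17532/(-17*I*sqrt(10430)/175 + 394686) = 17532/(394686 - 17*I*sqrt(10430)/175)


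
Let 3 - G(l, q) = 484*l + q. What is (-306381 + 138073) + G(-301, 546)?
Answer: -23167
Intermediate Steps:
G(l, q) = 3 - q - 484*l (G(l, q) = 3 - (484*l + q) = 3 - (q + 484*l) = 3 + (-q - 484*l) = 3 - q - 484*l)
(-306381 + 138073) + G(-301, 546) = (-306381 + 138073) + (3 - 1*546 - 484*(-301)) = -168308 + (3 - 546 + 145684) = -168308 + 145141 = -23167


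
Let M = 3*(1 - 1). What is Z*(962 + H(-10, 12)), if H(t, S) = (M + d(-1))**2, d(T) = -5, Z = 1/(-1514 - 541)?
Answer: -329/685 ≈ -0.48029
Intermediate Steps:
Z = -1/2055 (Z = 1/(-2055) = -1/2055 ≈ -0.00048662)
M = 0 (M = 3*0 = 0)
H(t, S) = 25 (H(t, S) = (0 - 5)**2 = (-5)**2 = 25)
Z*(962 + H(-10, 12)) = -(962 + 25)/2055 = -1/2055*987 = -329/685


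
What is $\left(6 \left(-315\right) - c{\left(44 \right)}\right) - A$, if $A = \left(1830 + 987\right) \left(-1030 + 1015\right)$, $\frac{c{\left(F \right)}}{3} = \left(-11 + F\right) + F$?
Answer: $40134$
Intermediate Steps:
$c{\left(F \right)} = -33 + 6 F$ ($c{\left(F \right)} = 3 \left(\left(-11 + F\right) + F\right) = 3 \left(-11 + 2 F\right) = -33 + 6 F$)
$A = -42255$ ($A = 2817 \left(-15\right) = -42255$)
$\left(6 \left(-315\right) - c{\left(44 \right)}\right) - A = \left(6 \left(-315\right) - \left(-33 + 6 \cdot 44\right)\right) - -42255 = \left(-1890 - \left(-33 + 264\right)\right) + 42255 = \left(-1890 - 231\right) + 42255 = -2121 + 42255 = 40134$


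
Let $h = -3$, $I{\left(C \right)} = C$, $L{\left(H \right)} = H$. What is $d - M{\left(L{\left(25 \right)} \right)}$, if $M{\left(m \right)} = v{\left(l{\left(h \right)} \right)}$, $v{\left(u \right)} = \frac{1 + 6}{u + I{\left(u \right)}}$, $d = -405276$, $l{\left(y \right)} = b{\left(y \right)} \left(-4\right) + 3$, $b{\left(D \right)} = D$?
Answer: $- \frac{12158287}{30} \approx -4.0528 \cdot 10^{5}$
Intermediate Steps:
$l{\left(y \right)} = 3 - 4 y$ ($l{\left(y \right)} = y \left(-4\right) + 3 = - 4 y + 3 = 3 - 4 y$)
$v{\left(u \right)} = \frac{7}{2 u}$ ($v{\left(u \right)} = \frac{1 + 6}{u + u} = \frac{7}{2 u}$)
$M{\left(m \right)} = \frac{7}{30}$ ($M{\left(m \right)} = \frac{7}{2 \left(3 - -12\right)} = \frac{7}{2 \left(3 + 12\right)} = \frac{7}{2 \cdot 15} = \frac{7}{2} \cdot \frac{1}{15} = \frac{7}{30}$)
$d - M{\left(L{\left(25 \right)} \right)} = -405276 - \frac{7}{30} = - \frac{12158287}{30}$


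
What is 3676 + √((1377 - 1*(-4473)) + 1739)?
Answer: 3676 + √7589 ≈ 3763.1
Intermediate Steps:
3676 + √((1377 - 1*(-4473)) + 1739) = 3676 + √((1377 + 4473) + 1739) = 3676 + √(5850 + 1739) = 3676 + √7589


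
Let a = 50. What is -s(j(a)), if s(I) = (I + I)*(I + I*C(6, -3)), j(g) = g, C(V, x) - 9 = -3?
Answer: -35000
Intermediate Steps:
C(V, x) = 6 (C(V, x) = 9 - 3 = 6)
s(I) = 14*I² (s(I) = (I + I)*(I + I*6) = (2*I)*(I + 6*I) = (2*I)*(7*I) = 14*I²)
-s(j(a)) = -14*50² = -14*2500 = -1*35000 = -35000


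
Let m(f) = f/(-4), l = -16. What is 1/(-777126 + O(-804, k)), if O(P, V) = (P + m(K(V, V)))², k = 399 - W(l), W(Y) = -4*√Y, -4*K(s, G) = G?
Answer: -11153481472/1898354737368769 + 102113280*I/1898354737368769 ≈ -5.8753e-6 + 5.379e-8*I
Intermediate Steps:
K(s, G) = -G/4
m(f) = -f/4 (m(f) = f*(-¼) = -f/4)
k = 399 + 16*I (k = 399 - (-4)*√(-16) = 399 - (-4)*4*I = 399 - (-16)*I = 399 + 16*I ≈ 399.0 + 16.0*I)
O(P, V) = (P + V/16)² (O(P, V) = (P - (-1)*V/16)² = (P + V/16)²)
1/(-777126 + O(-804, k)) = 1/(-777126 + ((399 + 16*I) + 16*(-804))²/256) = 1/(-777126 + ((399 + 16*I) - 12864)²/256) = 1/(-777126 + (-12465 + 16*I)²/256)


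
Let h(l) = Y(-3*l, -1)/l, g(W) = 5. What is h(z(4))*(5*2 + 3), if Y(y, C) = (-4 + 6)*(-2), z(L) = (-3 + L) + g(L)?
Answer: -26/3 ≈ -8.6667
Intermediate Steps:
z(L) = 2 + L (z(L) = (-3 + L) + 5 = 2 + L)
Y(y, C) = -4 (Y(y, C) = 2*(-2) = -4)
h(l) = -4/l
h(z(4))*(5*2 + 3) = (-4/(2 + 4))*(5*2 + 3) = (-4/6)*(10 + 3) = -4*⅙*13 = -⅔*13 = -26/3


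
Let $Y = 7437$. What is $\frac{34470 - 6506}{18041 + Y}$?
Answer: $\frac{13982}{12739} \approx 1.0976$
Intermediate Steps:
$\frac{34470 - 6506}{18041 + Y} = \frac{34470 - 6506}{18041 + 7437} = \frac{27964}{25478} = 27964 \cdot \frac{1}{25478} = \frac{13982}{12739}$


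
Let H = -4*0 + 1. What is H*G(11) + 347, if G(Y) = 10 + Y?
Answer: 368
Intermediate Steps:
H = 1 (H = 0 + 1 = 1)
H*G(11) + 347 = 1*(10 + 11) + 347 = 1*21 + 347 = 21 + 347 = 368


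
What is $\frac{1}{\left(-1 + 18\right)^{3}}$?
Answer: $\frac{1}{4913} \approx 0.00020354$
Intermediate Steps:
$\frac{1}{\left(-1 + 18\right)^{3}} = \frac{1}{17^{3}} = \frac{1}{4913}$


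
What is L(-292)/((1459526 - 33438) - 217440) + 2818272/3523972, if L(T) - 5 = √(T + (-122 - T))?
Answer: 851579109029/1064810427464 + I*√122/1208648 ≈ 0.79975 + 9.1386e-6*I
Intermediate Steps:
L(T) = 5 + I*√122 (L(T) = 5 + √(T + (-122 - T)) = 5 + √(-122) = 5 + I*√122)
L(-292)/((1459526 - 33438) - 217440) + 2818272/3523972 = (5 + I*√122)/((1459526 - 33438) - 217440) + 2818272/3523972 = (5 + I*√122)/(1426088 - 217440) + 2818272*(1/3523972) = (5 + I*√122)/1208648 + 704568/880993 = (5 + I*√122)*(1/1208648) + 704568/880993 = (5/1208648 + I*√122/1208648) + 704568/880993 = 851579109029/1064810427464 + I*√122/1208648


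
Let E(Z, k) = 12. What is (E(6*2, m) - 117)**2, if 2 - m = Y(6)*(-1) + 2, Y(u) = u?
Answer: 11025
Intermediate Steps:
m = 6 (m = 2 - (6*(-1) + 2) = 2 - (-6 + 2) = 2 - 1*(-4) = 2 + 4 = 6)
(E(6*2, m) - 117)**2 = (12 - 117)**2 = (-105)**2 = 11025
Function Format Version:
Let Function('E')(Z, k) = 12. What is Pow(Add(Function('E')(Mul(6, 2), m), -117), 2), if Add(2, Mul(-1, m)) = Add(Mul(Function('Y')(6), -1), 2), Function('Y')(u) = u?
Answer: 11025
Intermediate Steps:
m = 6 (m = Add(2, Mul(-1, Add(Mul(6, -1), 2))) = Add(2, Mul(-1, Add(-6, 2))) = Add(2, Mul(-1, -4)) = Add(2, 4) = 6)
Pow(Add(Function('E')(Mul(6, 2), m), -117), 2) = Pow(Add(12, -117), 2) = Pow(-105, 2) = 11025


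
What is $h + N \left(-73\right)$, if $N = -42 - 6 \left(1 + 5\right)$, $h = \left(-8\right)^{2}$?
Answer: $5758$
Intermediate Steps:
$h = 64$
$N = -78$ ($N = -42 - 6 \cdot 6 = -42 - 36 = -78$)
$h + N \left(-73\right) = 64 - -5694 = 64 + 5694 = 5758$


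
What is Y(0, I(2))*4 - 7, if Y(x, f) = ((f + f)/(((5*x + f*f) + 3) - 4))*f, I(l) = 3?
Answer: 2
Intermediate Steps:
Y(x, f) = 2*f**2/(-1 + f**2 + 5*x) (Y(x, f) = ((2*f)/(((5*x + f**2) + 3) - 4))*f = ((2*f)/(((f**2 + 5*x) + 3) - 4))*f = ((2*f)/((3 + f**2 + 5*x) - 4))*f = ((2*f)/(-1 + f**2 + 5*x))*f = (2*f/(-1 + f**2 + 5*x))*f = 2*f**2/(-1 + f**2 + 5*x))
Y(0, I(2))*4 - 7 = (2*3**2/(-1 + 3**2 + 5*0))*4 - 7 = (2*9/(-1 + 9 + 0))*4 - 7 = (2*9/8)*4 - 7 = (2*9*(1/8))*4 - 7 = (9/4)*4 - 7 = 9 - 7 = 2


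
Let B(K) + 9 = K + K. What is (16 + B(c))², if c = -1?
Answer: 25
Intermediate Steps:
B(K) = -9 + 2*K (B(K) = -9 + (K + K) = -9 + 2*K)
(16 + B(c))² = (16 + (-9 + 2*(-1)))² = (16 + (-9 - 2))² = (16 - 11)² = 5² = 25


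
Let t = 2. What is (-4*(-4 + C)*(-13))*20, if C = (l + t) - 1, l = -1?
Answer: -4160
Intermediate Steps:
C = 0 (C = (-1 + 2) - 1 = 1 - 1 = 0)
(-4*(-4 + C)*(-13))*20 = (-4*(-4 + 0)*(-13))*20 = (-4*(-4)*(-13))*20 = (16*(-13))*20 = -208*20 = -4160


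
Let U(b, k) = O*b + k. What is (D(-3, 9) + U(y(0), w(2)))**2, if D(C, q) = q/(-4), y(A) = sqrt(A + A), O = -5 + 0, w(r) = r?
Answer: 1/16 ≈ 0.062500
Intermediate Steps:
O = -5
y(A) = sqrt(2)*sqrt(A) (y(A) = sqrt(2*A) = sqrt(2)*sqrt(A))
U(b, k) = k - 5*b (U(b, k) = -5*b + k = k - 5*b)
D(C, q) = -q/4 (D(C, q) = q*(-1/4) = -q/4)
(D(-3, 9) + U(y(0), w(2)))**2 = (-1/4*9 + (2 - 5*sqrt(2)*sqrt(0)))**2 = (-9/4 + (2 - 5*sqrt(2)*0))**2 = (-9/4 + (2 - 5*0))**2 = (-9/4 + (2 + 0))**2 = (-9/4 + 2)**2 = (-1/4)**2 = 1/16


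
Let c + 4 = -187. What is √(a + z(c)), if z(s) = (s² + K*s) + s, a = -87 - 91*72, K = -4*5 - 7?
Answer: 2*√8702 ≈ 186.57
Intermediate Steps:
K = -27 (K = -20 - 7 = -27)
c = -191 (c = -4 - 187 = -191)
a = -6639 (a = -87 - 6552 = -6639)
z(s) = s² - 26*s (z(s) = (s² - 27*s) + s = s² - 26*s)
√(a + z(c)) = √(-6639 - 191*(-26 - 191)) = √(-6639 - 191*(-217)) = √(-6639 + 41447) = √34808 = 2*√8702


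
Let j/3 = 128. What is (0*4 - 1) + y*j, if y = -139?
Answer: -53377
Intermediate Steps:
j = 384 (j = 3*128 = 384)
(0*4 - 1) + y*j = (0*4 - 1) - 139*384 = (0 - 1) - 53376 = -1 - 53376 = -53377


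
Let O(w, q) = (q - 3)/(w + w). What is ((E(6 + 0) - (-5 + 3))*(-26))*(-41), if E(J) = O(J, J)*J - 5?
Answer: -1599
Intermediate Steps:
O(w, q) = (-3 + q)/(2*w) (O(w, q) = (-3 + q)/((2*w)) = (-3 + q)*(1/(2*w)) = (-3 + q)/(2*w))
E(J) = -13/2 + J/2 (E(J) = ((-3 + J)/(2*J))*J - 5 = (-3/2 + J/2) - 5 = -13/2 + J/2)
((E(6 + 0) - (-5 + 3))*(-26))*(-41) = (((-13/2 + (6 + 0)/2) - (-5 + 3))*(-26))*(-41) = (((-13/2 + (1/2)*6) - (-2))*(-26))*(-41) = (((-13/2 + 3) - 1*(-2))*(-26))*(-41) = ((-7/2 + 2)*(-26))*(-41) = -3/2*(-26)*(-41) = 39*(-41) = -1599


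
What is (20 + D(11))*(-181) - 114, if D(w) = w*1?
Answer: -5725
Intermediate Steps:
D(w) = w
(20 + D(11))*(-181) - 114 = (20 + 11)*(-181) - 114 = 31*(-181) - 114 = -5611 - 114 = -5725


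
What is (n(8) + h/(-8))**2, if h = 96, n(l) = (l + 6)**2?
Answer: 33856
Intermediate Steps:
n(l) = (6 + l)**2
(n(8) + h/(-8))**2 = ((6 + 8)**2 + 96/(-8))**2 = (14**2 + 96*(-1/8))**2 = (196 - 12)**2 = 184**2 = 33856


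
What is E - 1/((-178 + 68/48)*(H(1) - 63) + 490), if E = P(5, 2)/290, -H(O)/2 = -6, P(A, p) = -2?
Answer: -38563/5507535 ≈ -0.0070019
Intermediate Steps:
H(O) = 12 (H(O) = -2*(-6) = 12)
E = -1/145 (E = -2/290 = -2*1/290 = -1/145 ≈ -0.0068966)
E - 1/((-178 + 68/48)*(H(1) - 63) + 490) = -1/145 - 1/((-178 + 68/48)*(12 - 63) + 490) = -1/145 - 1/((-178 + 68*(1/48))*(-51) + 490) = -1/145 - 1/((-178 + 17/12)*(-51) + 490) = -1/145 - 1/(-2119/12*(-51) + 490) = -1/145 - 1/(36023/4 + 490) = -1/145 - 1/37983/4 = -1/145 - 1*4/37983 = -1/145 - 4/37983 = -38563/5507535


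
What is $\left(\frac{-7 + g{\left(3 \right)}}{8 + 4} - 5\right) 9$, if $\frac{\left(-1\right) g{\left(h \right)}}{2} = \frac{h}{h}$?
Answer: $- \frac{207}{4} \approx -51.75$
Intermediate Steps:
$g{\left(h \right)} = -2$ ($g{\left(h \right)} = - 2 \frac{h}{h} = \left(-2\right) 1 = -2$)
$\left(\frac{-7 + g{\left(3 \right)}}{8 + 4} - 5\right) 9 = \left(\frac{-7 - 2}{8 + 4} - 5\right) 9 = \left(- \frac{9}{12} - 5\right) 9 = \left(\left(-9\right) \frac{1}{12} - 5\right) 9 = \left(- \frac{3}{4} - 5\right) 9 = \left(- \frac{23}{4}\right) 9 = - \frac{207}{4}$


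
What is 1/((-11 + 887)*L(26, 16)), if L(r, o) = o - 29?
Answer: -1/11388 ≈ -8.7812e-5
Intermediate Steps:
L(r, o) = -29 + o
1/((-11 + 887)*L(26, 16)) = 1/((-11 + 887)*(-29 + 16)) = 1/(876*(-13)) = (1/876)*(-1/13) = -1/11388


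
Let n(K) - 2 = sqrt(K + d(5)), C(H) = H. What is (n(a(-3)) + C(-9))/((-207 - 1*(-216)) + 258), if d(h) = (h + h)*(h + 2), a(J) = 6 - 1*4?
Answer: -7/267 + 2*sqrt(2)/89 ≈ 0.0055628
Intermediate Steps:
a(J) = 2 (a(J) = 6 - 4 = 2)
d(h) = 2*h*(2 + h) (d(h) = (2*h)*(2 + h) = 2*h*(2 + h))
n(K) = 2 + sqrt(70 + K) (n(K) = 2 + sqrt(K + 2*5*(2 + 5)) = 2 + sqrt(K + 2*5*7) = 2 + sqrt(K + 70) = 2 + sqrt(70 + K))
(n(a(-3)) + C(-9))/((-207 - 1*(-216)) + 258) = ((2 + sqrt(70 + 2)) - 9)/((-207 - 1*(-216)) + 258) = ((2 + sqrt(72)) - 9)/((-207 + 216) + 258) = ((2 + 6*sqrt(2)) - 9)/(9 + 258) = (-7 + 6*sqrt(2))/267 = (-7 + 6*sqrt(2))*(1/267) = -7/267 + 2*sqrt(2)/89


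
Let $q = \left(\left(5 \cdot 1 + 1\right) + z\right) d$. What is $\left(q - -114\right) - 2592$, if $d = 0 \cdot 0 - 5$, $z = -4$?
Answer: $-2488$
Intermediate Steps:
$d = -5$ ($d = 0 - 5 = -5$)
$q = -10$ ($q = \left(\left(5 \cdot 1 + 1\right) - 4\right) \left(-5\right) = \left(\left(5 + 1\right) - 4\right) \left(-5\right) = \left(6 - 4\right) \left(-5\right) = 2 \left(-5\right) = -10$)
$\left(q - -114\right) - 2592 = \left(-10 - -114\right) - 2592 = \left(-10 + 114\right) - 2592 = 104 - 2592 = -2488$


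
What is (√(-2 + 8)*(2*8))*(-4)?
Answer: -64*√6 ≈ -156.77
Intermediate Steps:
(√(-2 + 8)*(2*8))*(-4) = (√6*16)*(-4) = (16*√6)*(-4) = -64*√6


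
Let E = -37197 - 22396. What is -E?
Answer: 59593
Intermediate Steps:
E = -59593
-E = -1*(-59593) = 59593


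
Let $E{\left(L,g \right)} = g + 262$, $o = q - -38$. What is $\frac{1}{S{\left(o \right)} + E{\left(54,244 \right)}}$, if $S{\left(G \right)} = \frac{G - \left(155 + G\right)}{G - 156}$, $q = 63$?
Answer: $\frac{11}{5597} \approx 0.0019653$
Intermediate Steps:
$o = 101$ ($o = 63 - -38 = 63 + 38 = 101$)
$S{\left(G \right)} = - \frac{155}{-156 + G}$
$E{\left(L,g \right)} = 262 + g$
$\frac{1}{S{\left(o \right)} + E{\left(54,244 \right)}} = \frac{1}{- \frac{155}{-156 + 101} + \left(262 + 244\right)} = \frac{1}{- \frac{155}{-55} + 506} = \frac{1}{\left(-155\right) \left(- \frac{1}{55}\right) + 506} = \frac{1}{\frac{31}{11} + 506} = \frac{1}{\frac{5597}{11}} = \frac{11}{5597}$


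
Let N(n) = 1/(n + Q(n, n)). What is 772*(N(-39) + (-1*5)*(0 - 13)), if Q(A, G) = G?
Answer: 1956634/39 ≈ 50170.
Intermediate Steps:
N(n) = 1/(2*n) (N(n) = 1/(n + n) = 1/(2*n))
772*(N(-39) + (-1*5)*(0 - 13)) = 772*((½)/(-39) + (-1*5)*(0 - 13)) = 772*((½)*(-1/39) - 5*(-13)) = 772*(-1/78 + 65) = 772*(5069/78) = 1956634/39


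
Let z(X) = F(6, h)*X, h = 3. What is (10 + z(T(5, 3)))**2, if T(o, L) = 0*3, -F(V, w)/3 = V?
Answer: 100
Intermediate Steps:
F(V, w) = -3*V
T(o, L) = 0
z(X) = -18*X (z(X) = (-3*6)*X = -18*X)
(10 + z(T(5, 3)))**2 = (10 - 18*0)**2 = (10 + 0)**2 = 10**2 = 100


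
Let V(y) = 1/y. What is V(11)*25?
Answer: 25/11 ≈ 2.2727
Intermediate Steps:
V(y) = 1/y
V(11)*25 = 25/11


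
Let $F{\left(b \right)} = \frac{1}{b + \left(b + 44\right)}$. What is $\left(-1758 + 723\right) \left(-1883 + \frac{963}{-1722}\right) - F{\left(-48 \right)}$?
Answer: $\frac{29094096617}{14924} \approx 1.9495 \cdot 10^{6}$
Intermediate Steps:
$F{\left(b \right)} = \frac{1}{44 + 2 b}$ ($F{\left(b \right)} = \frac{1}{b + \left(44 + b\right)} = \frac{1}{44 + 2 b}$)
$\left(-1758 + 723\right) \left(-1883 + \frac{963}{-1722}\right) - F{\left(-48 \right)} = \left(-1758 + 723\right) \left(-1883 + \frac{963}{-1722}\right) - \frac{1}{2 \left(22 - 48\right)} = - 1035 \left(-1883 + 963 \left(- \frac{1}{1722}\right)\right) - \frac{1}{2 \left(-26\right)} = - 1035 \left(-1883 - \frac{321}{574}\right) - \frac{1}{2} \left(- \frac{1}{26}\right) = \left(-1035\right) \left(- \frac{1081163}{574}\right) - - \frac{1}{52} = \frac{1119003705}{574} + \frac{1}{52} = \frac{29094096617}{14924}$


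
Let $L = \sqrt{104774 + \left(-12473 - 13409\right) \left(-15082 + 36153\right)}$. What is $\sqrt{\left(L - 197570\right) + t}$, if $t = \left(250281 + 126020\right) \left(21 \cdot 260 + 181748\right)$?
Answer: $\sqrt{70446360038 + 24 i \sqrt{946623}} \approx 2.6542 \cdot 10^{5} + 0.03 i$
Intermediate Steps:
$L = 24 i \sqrt{946623}$ ($L = \sqrt{104774 - 545359622} = \sqrt{-545254848} = 24 i \sqrt{946623} \approx 23351.0 i$)
$t = 70446557608$ ($t = 376301 \left(5460 + 181748\right) = 376301 \cdot 187208 = 70446557608$)
$\sqrt{\left(L - 197570\right) + t} = \sqrt{\left(24 i \sqrt{946623} - 197570\right) + 70446557608} = \sqrt{\left(-197570 + 24 i \sqrt{946623}\right) + 70446557608} = \sqrt{70446360038 + 24 i \sqrt{946623}}$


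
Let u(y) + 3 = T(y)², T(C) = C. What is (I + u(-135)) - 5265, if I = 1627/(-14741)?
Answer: 190997510/14741 ≈ 12957.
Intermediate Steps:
u(y) = -3 + y²
I = -1627/14741 (I = 1627*(-1/14741) = -1627/14741 ≈ -0.11037)
(I + u(-135)) - 5265 = (-1627/14741 + (-3 + (-135)²)) - 5265 = (-1627/14741 + (-3 + 18225)) - 5265 = (-1627/14741 + 18222) - 5265 = 268608875/14741 - 5265 = 190997510/14741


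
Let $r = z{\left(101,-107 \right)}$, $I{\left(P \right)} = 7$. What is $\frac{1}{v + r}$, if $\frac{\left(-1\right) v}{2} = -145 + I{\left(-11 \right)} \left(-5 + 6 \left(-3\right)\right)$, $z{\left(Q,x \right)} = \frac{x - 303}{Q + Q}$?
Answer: $\frac{101}{61607} \approx 0.0016394$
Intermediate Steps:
$z{\left(Q,x \right)} = \frac{-303 + x}{2 Q}$
$r = - \frac{205}{101}$ ($r = \frac{-303 - 107}{2 \cdot 101} = \frac{1}{2} \cdot \frac{1}{101} \left(-410\right) = - \frac{205}{101} \approx -2.0297$)
$v = 612$ ($v = - 2 \left(-145 + 7 \left(-5 + 6 \left(-3\right)\right)\right) = - 2 \left(-145 + 7 \left(-5 - 18\right)\right) = - 2 \left(-145 + 7 \left(-23\right)\right) = - 2 \left(-145 - 161\right) = \left(-2\right) \left(-306\right) = 612$)
$\frac{1}{v + r} = \frac{1}{612 - \frac{205}{101}} = \frac{1}{\frac{61607}{101}} = \frac{101}{61607}$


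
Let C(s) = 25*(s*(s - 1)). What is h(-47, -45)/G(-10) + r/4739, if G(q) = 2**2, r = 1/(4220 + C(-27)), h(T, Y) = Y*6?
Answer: -7395683399/109565680 ≈ -67.500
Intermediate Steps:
h(T, Y) = 6*Y
C(s) = 25*s*(-1 + s) (C(s) = 25*(s*(-1 + s)) = 25*s*(-1 + s))
r = 1/23120 (r = 1/(4220 + 25*(-27)*(-1 - 27)) = 1/(4220 + 25*(-27)*(-28)) = 1/(4220 + 18900) = 1/23120 ≈ 4.3253e-5)
G(q) = 4
h(-47, -45)/G(-10) + r/4739 = (6*(-45))/4 + (1/23120)/4739 = -270*1/4 + (1/23120)*(1/4739) = -135/2 + 1/109565680 = -7395683399/109565680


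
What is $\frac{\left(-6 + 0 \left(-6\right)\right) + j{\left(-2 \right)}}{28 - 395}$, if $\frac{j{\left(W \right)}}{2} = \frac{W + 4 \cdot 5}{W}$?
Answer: $\frac{24}{367} \approx 0.065395$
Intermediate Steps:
$j{\left(W \right)} = \frac{2 \left(20 + W\right)}{W}$ ($j{\left(W \right)} = 2 \frac{W + 4 \cdot 5}{W} = 2 \frac{W + 20}{W} = 2 \frac{20 + W}{W} = \frac{2 \left(20 + W\right)}{W}$)
$\frac{\left(-6 + 0 \left(-6\right)\right) + j{\left(-2 \right)}}{28 - 395} = \frac{\left(-6 + 0 \left(-6\right)\right) + \left(2 + \frac{40}{-2}\right)}{28 - 395} = \frac{\left(-6 + 0\right) + \left(2 + 40 \left(- \frac{1}{2}\right)\right)}{-367} = \left(-6 + \left(2 - 20\right)\right) \left(- \frac{1}{367}\right) = \left(-6 - 18\right) \left(- \frac{1}{367}\right) = \left(-24\right) \left(- \frac{1}{367}\right) = \frac{24}{367}$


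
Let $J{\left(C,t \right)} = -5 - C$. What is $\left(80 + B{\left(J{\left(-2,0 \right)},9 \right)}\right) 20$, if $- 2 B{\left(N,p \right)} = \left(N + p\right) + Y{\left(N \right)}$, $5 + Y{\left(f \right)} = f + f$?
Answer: $1650$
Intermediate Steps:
$Y{\left(f \right)} = -5 + 2 f$ ($Y{\left(f \right)} = -5 + \left(f + f\right) = -5 + 2 f$)
$B{\left(N,p \right)} = \frac{5}{2} - \frac{3 N}{2} - \frac{p}{2}$ ($B{\left(N,p \right)} = - \frac{\left(N + p\right) + \left(-5 + 2 N\right)}{2} = - \frac{-5 + p + 3 N}{2} = \frac{5}{2} - \frac{3 N}{2} - \frac{p}{2}$)
$\left(80 + B{\left(J{\left(-2,0 \right)},9 \right)}\right) 20 = \left(80 - \left(2 + \frac{3 \left(-5 - -2\right)}{2}\right)\right) 20 = \left(80 - \left(2 + \frac{3 \left(-5 + 2\right)}{2}\right)\right) 20 = \left(80 - - \frac{5}{2}\right) 20 = \left(80 + \left(\frac{5}{2} + \frac{9}{2} - \frac{9}{2}\right)\right) 20 = \left(80 + \frac{5}{2}\right) 20 = \frac{165}{2} \cdot 20 = 1650$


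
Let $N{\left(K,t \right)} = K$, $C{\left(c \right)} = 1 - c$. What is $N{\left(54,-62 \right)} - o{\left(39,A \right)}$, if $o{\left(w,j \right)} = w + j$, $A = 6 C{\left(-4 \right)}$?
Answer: $-15$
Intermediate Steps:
$A = 30$ ($A = 6 \left(1 - -4\right) = 6 \left(1 + 4\right) = 6 \cdot 5 = 30$)
$o{\left(w,j \right)} = j + w$
$N{\left(54,-62 \right)} - o{\left(39,A \right)} = 54 - \left(30 + 39\right) = 54 - 69 = -15$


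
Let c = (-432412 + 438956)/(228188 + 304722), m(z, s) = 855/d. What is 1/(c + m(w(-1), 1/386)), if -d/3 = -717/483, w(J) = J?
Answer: 63682745/12227069683 ≈ 0.0052083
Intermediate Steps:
d = 717/161 (d = -(-2151)/483 = -3*(-239/161) = 717/161 ≈ 4.4534)
m(z, s) = 45885/239 (m(z, s) = 855/(717/161) = 855*(161/717) = 45885/239)
c = 3272/266455 (c = 6544/532910 = 6544*(1/532910) = 3272/266455 ≈ 0.012280)
1/(c + m(w(-1), 1/386)) = 1/(3272/266455 + 45885/239) = 1/(12227069683/63682745) = 63682745/12227069683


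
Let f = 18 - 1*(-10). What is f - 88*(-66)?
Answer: 5836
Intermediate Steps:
f = 28 (f = 18 + 10 = 28)
f - 88*(-66) = 28 - 88*(-66) = 28 + 5808 = 5836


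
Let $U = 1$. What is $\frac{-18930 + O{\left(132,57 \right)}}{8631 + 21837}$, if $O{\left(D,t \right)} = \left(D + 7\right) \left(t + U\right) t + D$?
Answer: $\frac{36728}{2539} \approx 14.466$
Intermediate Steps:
$O{\left(D,t \right)} = D + t \left(1 + t\right) \left(7 + D\right)$ ($O{\left(D,t \right)} = \left(D + 7\right) \left(t + 1\right) t + D = \left(7 + D\right) \left(1 + t\right) t + D = \left(1 + t\right) \left(7 + D\right) t + D = t \left(1 + t\right) \left(7 + D\right) + D = D + t \left(1 + t\right) \left(7 + D\right)$)
$\frac{-18930 + O{\left(132,57 \right)}}{8631 + 21837} = \frac{-18930 + \left(132 + 7 \cdot 57 + 7 \cdot 57^{2} + 132 \cdot 57 + 132 \cdot 57^{2}\right)}{8631 + 21837} = \frac{-18930 + \left(132 + 399 + 7 \cdot 3249 + 7524 + 132 \cdot 3249\right)}{30468} = \left(-18930 + \left(132 + 399 + 22743 + 7524 + 428868\right)\right) \frac{1}{30468} = \left(-18930 + 459666\right) \frac{1}{30468} = 440736 \cdot \frac{1}{30468} = \frac{36728}{2539}$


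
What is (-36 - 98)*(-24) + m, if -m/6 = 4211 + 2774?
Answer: -38694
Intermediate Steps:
m = -41910 (m = -6*(4211 + 2774) = -6*6985 = -41910)
(-36 - 98)*(-24) + m = (-36 - 98)*(-24) - 41910 = -134*(-24) - 41910 = 3216 - 41910 = -38694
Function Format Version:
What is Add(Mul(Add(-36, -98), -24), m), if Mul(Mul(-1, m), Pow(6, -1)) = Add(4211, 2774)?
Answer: -38694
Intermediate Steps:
m = -41910 (m = Mul(-6, Add(4211, 2774)) = Mul(-6, 6985) = -41910)
Add(Mul(Add(-36, -98), -24), m) = Add(Mul(Add(-36, -98), -24), -41910) = Add(Mul(-134, -24), -41910) = Add(3216, -41910) = -38694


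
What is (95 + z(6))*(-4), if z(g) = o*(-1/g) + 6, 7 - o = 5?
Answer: -1208/3 ≈ -402.67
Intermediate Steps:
o = 2 (o = 7 - 1*5 = 7 - 5 = 2)
z(g) = 6 - 2/g (z(g) = 2*(-1/g) + 6 = -2/g + 6 = 6 - 2/g)
(95 + z(6))*(-4) = (95 + (6 - 2/6))*(-4) = (95 + (6 - 2*1/6))*(-4) = (95 + (6 - 1/3))*(-4) = (95 + 17/3)*(-4) = (302/3)*(-4) = -1208/3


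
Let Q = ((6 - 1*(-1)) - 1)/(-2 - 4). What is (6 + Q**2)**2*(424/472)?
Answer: 2597/59 ≈ 44.017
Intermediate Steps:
Q = -1 (Q = ((6 + 1) - 1)/(-6) = (7 - 1)*(-1/6) = 6*(-1/6) = -1)
(6 + Q**2)**2*(424/472) = (6 + (-1)**2)**2*(424/472) = (6 + 1)**2*(424*(1/472)) = 7**2*(53/59) = 49*(53/59) = 2597/59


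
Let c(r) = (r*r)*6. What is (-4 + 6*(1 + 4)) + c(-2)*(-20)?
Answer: -454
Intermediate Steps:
c(r) = 6*r² (c(r) = r²*6 = 6*r²)
(-4 + 6*(1 + 4)) + c(-2)*(-20) = (-4 + 6*(1 + 4)) + (6*(-2)²)*(-20) = (-4 + 6*5) + (6*4)*(-20) = (-4 + 30) + 24*(-20) = 26 - 480 = -454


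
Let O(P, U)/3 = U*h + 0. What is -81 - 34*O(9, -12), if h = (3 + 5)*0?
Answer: -81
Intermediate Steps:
h = 0 (h = 8*0 = 0)
O(P, U) = 0 (O(P, U) = 3*(U*0 + 0) = 3*(0 + 0) = 3*0 = 0)
-81 - 34*O(9, -12) = -81 - 34*0 = -81 + 0 = -81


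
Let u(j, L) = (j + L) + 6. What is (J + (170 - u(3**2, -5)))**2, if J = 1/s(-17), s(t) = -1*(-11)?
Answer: 3101121/121 ≈ 25629.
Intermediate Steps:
s(t) = 11
u(j, L) = 6 + L + j (u(j, L) = (L + j) + 6 = 6 + L + j)
J = 1/11 ≈ 0.090909
(J + (170 - u(3**2, -5)))**2 = (1/11 + (170 - (6 - 5 + 3**2)))**2 = (1/11 + (170 - (6 - 5 + 9)))**2 = (1/11 + (170 - 1*10))**2 = (1/11 + (170 - 10))**2 = (1/11 + 160)**2 = (1761/11)**2 = 3101121/121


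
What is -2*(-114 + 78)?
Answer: 72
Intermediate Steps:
-2*(-114 + 78) = -2*(-36) = 72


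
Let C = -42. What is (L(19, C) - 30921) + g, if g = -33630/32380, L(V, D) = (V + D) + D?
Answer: -100336031/3238 ≈ -30987.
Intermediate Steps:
L(V, D) = V + 2*D (L(V, D) = (D + V) + D = V + 2*D)
g = -3363/3238 (g = -33630*1/32380 = -3363/3238 ≈ -1.0386)
(L(19, C) - 30921) + g = ((19 + 2*(-42)) - 30921) - 3363/3238 = ((19 - 84) - 30921) - 3363/3238 = (-65 - 30921) - 3363/3238 = -30986 - 3363/3238 = -100336031/3238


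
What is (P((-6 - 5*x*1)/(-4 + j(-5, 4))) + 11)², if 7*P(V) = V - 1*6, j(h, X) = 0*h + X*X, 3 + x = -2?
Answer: 758641/7056 ≈ 107.52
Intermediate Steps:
x = -5 (x = -3 - 2 = -5)
j(h, X) = X² (j(h, X) = 0 + X² = X²)
P(V) = -6/7 + V/7 (P(V) = (V - 1*6)/7 = (V - 6)/7 = (-6 + V)/7 = -6/7 + V/7)
(P((-6 - 5*x*1)/(-4 + j(-5, 4))) + 11)² = ((-6/7 + ((-6 - 5*(-5)*1)/(-4 + 4²))/7) + 11)² = ((-6/7 + ((-6 + 25*1)/(-4 + 16))/7) + 11)² = ((-6/7 + ((-6 + 25)/12)/7) + 11)² = ((-6/7 + (19*(1/12))/7) + 11)² = ((-6/7 + (⅐)*(19/12)) + 11)² = ((-6/7 + 19/84) + 11)² = (-53/84 + 11)² = (871/84)² = 758641/7056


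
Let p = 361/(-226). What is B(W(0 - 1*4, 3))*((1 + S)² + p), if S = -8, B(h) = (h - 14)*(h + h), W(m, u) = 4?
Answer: -428520/113 ≈ -3792.2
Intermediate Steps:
B(h) = 2*h*(-14 + h) (B(h) = (-14 + h)*(2*h) = 2*h*(-14 + h))
p = -361/226 (p = 361*(-1/226) = -361/226 ≈ -1.5973)
B(W(0 - 1*4, 3))*((1 + S)² + p) = (2*4*(-14 + 4))*((1 - 8)² - 361/226) = (2*4*(-10))*((-7)² - 361/226) = -80*(49 - 361/226) = -80*10713/226 = -428520/113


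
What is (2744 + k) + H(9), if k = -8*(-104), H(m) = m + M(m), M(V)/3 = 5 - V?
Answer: 3573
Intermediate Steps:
M(V) = 15 - 3*V (M(V) = 3*(5 - V) = 15 - 3*V)
H(m) = 15 - 2*m (H(m) = m + (15 - 3*m) = 15 - 2*m)
k = 832
(2744 + k) + H(9) = (2744 + 832) + (15 - 2*9) = 3576 + (15 - 18) = 3576 - 3 = 3573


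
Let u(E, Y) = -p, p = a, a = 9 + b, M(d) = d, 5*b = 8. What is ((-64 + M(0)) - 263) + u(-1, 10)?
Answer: -1688/5 ≈ -337.60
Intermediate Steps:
b = 8/5 (b = (⅕)*8 = 8/5 ≈ 1.6000)
a = 53/5 (a = 9 + 8/5 = 53/5 ≈ 10.600)
p = 53/5 ≈ 10.600
u(E, Y) = -53/5 (u(E, Y) = -1*53/5 = -53/5)
((-64 + M(0)) - 263) + u(-1, 10) = ((-64 + 0) - 263) - 53/5 = (-64 - 263) - 53/5 = -327 - 53/5 = -1688/5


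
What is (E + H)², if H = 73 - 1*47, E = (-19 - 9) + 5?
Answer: 9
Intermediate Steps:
E = -23 (E = -28 + 5 = -23)
H = 26 (H = 73 - 47 = 26)
(E + H)² = (-23 + 26)² = 3² = 9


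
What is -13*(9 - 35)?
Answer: 338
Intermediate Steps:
-13*(9 - 35) = -13*(-26) = 338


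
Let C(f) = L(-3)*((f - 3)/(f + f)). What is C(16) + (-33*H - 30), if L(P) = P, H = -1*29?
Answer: 29625/32 ≈ 925.78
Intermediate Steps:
H = -29
C(f) = -3*(-3 + f)/(2*f) (C(f) = -3*(f - 3)/(f + f) = -3*(-3 + f)/(2*f))
C(16) + (-33*H - 30) = (3/2)*(3 - 1*16)/16 + (-33*(-29) - 30) = (3/2)*(1/16)*(3 - 16) + (957 - 30) = (3/2)*(1/16)*(-13) + 927 = -39/32 + 927 = 29625/32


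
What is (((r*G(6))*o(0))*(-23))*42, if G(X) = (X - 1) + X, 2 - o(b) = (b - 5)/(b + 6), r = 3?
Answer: -90321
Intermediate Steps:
o(b) = 2 - (-5 + b)/(6 + b) (o(b) = 2 - (b - 5)/(b + 6) = 2 - (-5 + b)/(6 + b))
G(X) = -1 + 2*X (G(X) = (-1 + X) + X = -1 + 2*X)
(((r*G(6))*o(0))*(-23))*42 = (((3*(-1 + 2*6))*((17 + 0)/(6 + 0)))*(-23))*42 = (((3*(-1 + 12))*(17/6))*(-23))*42 = (((3*11)*((⅙)*17))*(-23))*42 = ((33*(17/6))*(-23))*42 = ((187/2)*(-23))*42 = -4301/2*42 = -90321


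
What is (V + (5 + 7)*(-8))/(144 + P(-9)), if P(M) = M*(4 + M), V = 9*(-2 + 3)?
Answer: -29/63 ≈ -0.46032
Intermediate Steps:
V = 9 (V = 9*1 = 9)
(V + (5 + 7)*(-8))/(144 + P(-9)) = (9 + (5 + 7)*(-8))/(144 - 9*(4 - 9)) = (9 + 12*(-8))/(144 - 9*(-5)) = (9 - 96)/(144 + 45) = -87/189 = -87*1/189 = -29/63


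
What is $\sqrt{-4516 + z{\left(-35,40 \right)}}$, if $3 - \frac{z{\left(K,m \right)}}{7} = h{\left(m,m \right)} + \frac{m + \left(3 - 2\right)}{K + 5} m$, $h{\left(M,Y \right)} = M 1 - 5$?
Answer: $\frac{4 i \sqrt{2451}}{3} \approx 66.01 i$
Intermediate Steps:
$h{\left(M,Y \right)} = -5 + M$ ($h{\left(M,Y \right)} = M - 5 = -5 + M$)
$z{\left(K,m \right)} = 56 - 7 m - \frac{7 m \left(1 + m\right)}{5 + K}$ ($z{\left(K,m \right)} = 21 - 7 \left(\left(-5 + m\right) + \frac{m + \left(3 - 2\right)}{K + 5} m\right) = 21 - 7 \left(\left(-5 + m\right) + \frac{m + 1}{5 + K} m\right) = 21 - 7 \left(\left(-5 + m\right) + \frac{1 + m}{5 + K} m\right) = 21 - 7 \left(\left(-5 + m\right) + \frac{m \left(1 + m\right)}{5 + K}\right) = 21 - 7 \left(-5 + m + \frac{m \left(1 + m\right)}{5 + K}\right) = 21 - \left(-35 + 7 m + \frac{7 m \left(1 + m\right)}{5 + K}\right) = 56 - 7 m - \frac{7 m \left(1 + m\right)}{5 + K}$)
$\sqrt{-4516 + z{\left(-35,40 \right)}} = \sqrt{-4516 + \frac{7 \left(40 - 40^{2} - 240 + 8 \left(-35\right) - \left(-35\right) 40\right)}{5 - 35}} = \sqrt{-4516 + \frac{7 \left(40 - 1600 - 240 - 280 + 1400\right)}{-30}} = \sqrt{-4516 + 7 \left(- \frac{1}{30}\right) \left(40 - 1600 - 240 - 280 + 1400\right)} = \sqrt{-4516 + 7 \left(- \frac{1}{30}\right) \left(-680\right)} = \sqrt{-4516 + \frac{476}{3}} = \sqrt{- \frac{13072}{3}} = \frac{4 i \sqrt{2451}}{3}$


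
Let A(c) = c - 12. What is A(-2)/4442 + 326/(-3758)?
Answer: -375176/4173259 ≈ -0.089900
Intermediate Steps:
A(c) = -12 + c
A(-2)/4442 + 326/(-3758) = (-12 - 2)/4442 + 326/(-3758) = -14*1/4442 + 326*(-1/3758) = -7/2221 - 163/1879 = -375176/4173259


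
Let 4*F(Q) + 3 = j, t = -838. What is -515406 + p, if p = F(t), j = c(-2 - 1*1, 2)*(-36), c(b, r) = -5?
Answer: -2061447/4 ≈ -5.1536e+5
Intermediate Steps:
j = 180 (j = -5*(-36) = 180)
F(Q) = 177/4 (F(Q) = -¾ + (¼)*180 = -¾ + 45 = 177/4)
p = 177/4 ≈ 44.250
-515406 + p = -515406 + 177/4 = -2061447/4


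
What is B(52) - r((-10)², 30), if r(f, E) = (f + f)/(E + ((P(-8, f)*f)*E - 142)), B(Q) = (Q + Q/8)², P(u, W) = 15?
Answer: 76808879/22444 ≈ 3422.2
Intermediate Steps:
B(Q) = 81*Q²/64 (B(Q) = (Q + Q*(⅛))² = (Q + Q/8)² = (9*Q/8)² = 81*Q²/64)
r(f, E) = 2*f/(-142 + E + 15*E*f) (r(f, E) = (f + f)/(E + ((15*f)*E - 142)) = (2*f)/(E + (15*E*f - 142)) = (2*f)/(E + (-142 + 15*E*f)) = (2*f)/(-142 + E + 15*E*f) = 2*f/(-142 + E + 15*E*f))
B(52) - r((-10)², 30) = (81/64)*52² - 2*(-10)²/(-142 + 30 + 15*30*(-10)²) = (81/64)*2704 - 2*100/(-142 + 30 + 15*30*100) = 13689/4 - 2*100/(-142 + 30 + 45000) = 13689/4 - 2*100/44888 = 13689/4 - 1*25/5611 = 13689/4 - 25/5611 = 76808879/22444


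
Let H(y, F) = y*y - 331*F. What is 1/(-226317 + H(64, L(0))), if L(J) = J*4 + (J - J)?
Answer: -1/222221 ≈ -4.5000e-6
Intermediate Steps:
L(J) = 4*J (L(J) = 4*J + 0 = 4*J)
H(y, F) = y**2 - 331*F
1/(-226317 + H(64, L(0))) = 1/(-226317 + (64**2 - 1324*0)) = 1/(-226317 + (4096 - 331*0)) = 1/(-226317 + (4096 + 0)) = 1/(-226317 + 4096) = 1/(-222221) = -1/222221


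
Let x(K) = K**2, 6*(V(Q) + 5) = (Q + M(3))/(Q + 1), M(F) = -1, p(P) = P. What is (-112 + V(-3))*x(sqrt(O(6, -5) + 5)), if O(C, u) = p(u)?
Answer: 0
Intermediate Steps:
O(C, u) = u
V(Q) = -5 + (-1 + Q)/(6*(1 + Q)) (V(Q) = -5 + ((Q - 1)/(Q + 1))/6 = -5 + ((-1 + Q)/(1 + Q))/6 = -5 + (-1 + Q)/(6*(1 + Q)))
(-112 + V(-3))*x(sqrt(O(6, -5) + 5)) = (-112 + (-31 - 29*(-3))/(6*(1 - 3)))*(sqrt(-5 + 5))**2 = (-112 + (1/6)*(-31 + 87)/(-2))*(sqrt(0))**2 = (-112 + (1/6)*(-1/2)*56)*0**2 = (-112 - 14/3)*0 = -350/3*0 = 0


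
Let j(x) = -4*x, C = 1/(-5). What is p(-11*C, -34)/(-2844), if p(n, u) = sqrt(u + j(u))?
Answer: -sqrt(102)/2844 ≈ -0.0035512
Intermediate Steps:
C = -1/5 ≈ -0.20000
p(n, u) = sqrt(3)*sqrt(-u) (p(n, u) = sqrt(u - 4*u) = sqrt(-3*u) = sqrt(3)*sqrt(-u))
p(-11*C, -34)/(-2844) = (sqrt(3)*sqrt(-1*(-34)))/(-2844) = (sqrt(3)*sqrt(34))*(-1/2844) = sqrt(102)*(-1/2844) = -sqrt(102)/2844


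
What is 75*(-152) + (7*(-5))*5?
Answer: -11575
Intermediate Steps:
75*(-152) + (7*(-5))*5 = -11400 - 35*5 = -11400 - 175 = -11575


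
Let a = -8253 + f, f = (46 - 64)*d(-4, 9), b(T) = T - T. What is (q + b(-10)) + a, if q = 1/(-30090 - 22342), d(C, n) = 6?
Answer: -438383953/52432 ≈ -8361.0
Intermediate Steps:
q = -1/52432 (q = 1/(-52432) = -1/52432 ≈ -1.9072e-5)
b(T) = 0
f = -108 (f = (46 - 64)*6 = -18*6 = -108)
a = -8361 (a = -8253 - 108 = -8361)
(q + b(-10)) + a = (-1/52432 + 0) - 8361 = -1/52432 - 8361 = -438383953/52432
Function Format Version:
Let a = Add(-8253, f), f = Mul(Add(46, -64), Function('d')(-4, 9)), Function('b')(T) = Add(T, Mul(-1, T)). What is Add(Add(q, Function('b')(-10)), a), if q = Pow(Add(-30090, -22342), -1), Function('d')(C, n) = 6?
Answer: Rational(-438383953, 52432) ≈ -8361.0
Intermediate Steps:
q = Rational(-1, 52432) (q = Pow(-52432, -1) = Rational(-1, 52432) ≈ -1.9072e-5)
Function('b')(T) = 0
f = -108 (f = Mul(Add(46, -64), 6) = Mul(-18, 6) = -108)
a = -8361 (a = Add(-8253, -108) = -8361)
Add(Add(q, Function('b')(-10)), a) = Add(Add(Rational(-1, 52432), 0), -8361) = Add(Rational(-1, 52432), -8361) = Rational(-438383953, 52432)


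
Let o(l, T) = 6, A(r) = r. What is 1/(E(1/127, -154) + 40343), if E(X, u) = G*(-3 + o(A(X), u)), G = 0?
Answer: 1/40343 ≈ 2.4787e-5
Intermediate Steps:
E(X, u) = 0 (E(X, u) = 0*(-3 + 6) = 0*3 = 0)
1/(E(1/127, -154) + 40343) = 1/(0 + 40343) = 1/40343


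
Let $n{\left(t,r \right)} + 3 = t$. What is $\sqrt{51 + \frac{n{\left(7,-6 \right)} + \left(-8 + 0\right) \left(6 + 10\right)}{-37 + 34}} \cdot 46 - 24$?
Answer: $-24 + \frac{46 \sqrt{831}}{3} \approx 418.02$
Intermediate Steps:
$n{\left(t,r \right)} = -3 + t$
$\sqrt{51 + \frac{n{\left(7,-6 \right)} + \left(-8 + 0\right) \left(6 + 10\right)}{-37 + 34}} \cdot 46 - 24 = \sqrt{51 + \frac{\left(-3 + 7\right) + \left(-8 + 0\right) \left(6 + 10\right)}{-37 + 34}} \cdot 46 - 24 = \sqrt{51 + \frac{4 - 128}{-3}} \cdot 46 - 24 = \sqrt{51 + \left(4 - 128\right) \left(- \frac{1}{3}\right)} 46 - 24 = \sqrt{51 - - \frac{124}{3}} \cdot 46 - 24 = \sqrt{51 + \frac{124}{3}} \cdot 46 - 24 = \sqrt{\frac{277}{3}} \cdot 46 - 24 = \frac{\sqrt{831}}{3} \cdot 46 - 24 = \frac{46 \sqrt{831}}{3} - 24 = -24 + \frac{46 \sqrt{831}}{3}$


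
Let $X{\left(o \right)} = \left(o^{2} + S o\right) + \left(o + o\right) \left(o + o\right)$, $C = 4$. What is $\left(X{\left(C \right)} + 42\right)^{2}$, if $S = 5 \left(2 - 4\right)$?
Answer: $6724$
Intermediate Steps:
$S = -10$ ($S = 5 \left(-2\right) = -10$)
$X{\left(o \right)} = - 10 o + 5 o^{2}$ ($X{\left(o \right)} = \left(o^{2} - 10 o\right) + \left(o + o\right) \left(o + o\right) = \left(o^{2} - 10 o\right) + 2 o 2 o = \left(o^{2} - 10 o\right) + 4 o^{2} = - 10 o + 5 o^{2}$)
$\left(X{\left(C \right)} + 42\right)^{2} = \left(5 \cdot 4 \left(-2 + 4\right) + 42\right)^{2} = \left(5 \cdot 4 \cdot 2 + 42\right)^{2} = \left(40 + 42\right)^{2} = 82^{2} = 6724$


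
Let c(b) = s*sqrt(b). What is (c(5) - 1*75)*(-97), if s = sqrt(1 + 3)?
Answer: 7275 - 194*sqrt(5) ≈ 6841.2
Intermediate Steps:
s = 2 (s = sqrt(4) = 2)
c(b) = 2*sqrt(b)
(c(5) - 1*75)*(-97) = (2*sqrt(5) - 1*75)*(-97) = (2*sqrt(5) - 75)*(-97) = (-75 + 2*sqrt(5))*(-97) = 7275 - 194*sqrt(5)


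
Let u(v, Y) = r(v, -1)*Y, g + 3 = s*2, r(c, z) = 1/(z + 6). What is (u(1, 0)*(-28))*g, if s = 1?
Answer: 0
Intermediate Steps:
r(c, z) = 1/(6 + z)
g = -1 (g = -3 + 1*2 = -3 + 2 = -1)
u(v, Y) = Y/5 (u(v, Y) = Y/(6 - 1) = Y/5)
(u(1, 0)*(-28))*g = (((⅕)*0)*(-28))*(-1) = (0*(-28))*(-1) = 0*(-1) = 0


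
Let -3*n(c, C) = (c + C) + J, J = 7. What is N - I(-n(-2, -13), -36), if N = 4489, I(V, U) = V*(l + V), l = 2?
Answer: 40385/9 ≈ 4487.2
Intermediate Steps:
n(c, C) = -7/3 - C/3 - c/3 (n(c, C) = -((c + C) + 7)/3 = -((C + c) + 7)/3 = -(7 + C + c)/3 = -7/3 - C/3 - c/3)
I(V, U) = V*(2 + V)
N - I(-n(-2, -13), -36) = 4489 - (-(-7/3 - ⅓*(-13) - ⅓*(-2)))*(2 - (-7/3 - ⅓*(-13) - ⅓*(-2))) = 4489 - (-(-7/3 + 13/3 + ⅔))*(2 - (-7/3 + 13/3 + ⅔)) = 4489 - (-1*8/3)*(2 - 1*8/3) = 4489 - (-8)*(2 - 8/3)/3 = 4489 - (-8)*(-2)/(3*3) = 4489 - 1*16/9 = 4489 - 16/9 = 40385/9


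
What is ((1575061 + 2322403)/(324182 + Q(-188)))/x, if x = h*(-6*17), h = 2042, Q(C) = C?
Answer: -487183/8435345787 ≈ -5.7755e-5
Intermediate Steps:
x = -208284 (x = 2042*(-6*17) = 2042*(-102) = -208284)
((1575061 + 2322403)/(324182 + Q(-188)))/x = ((1575061 + 2322403)/(324182 - 188))/(-208284) = (3897464/323994)*(-1/208284) = (3897464*(1/323994))*(-1/208284) = (1948732/161997)*(-1/208284) = -487183/8435345787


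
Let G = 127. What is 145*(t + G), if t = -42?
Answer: 12325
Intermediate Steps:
145*(t + G) = 145*(-42 + 127) = 145*85 = 12325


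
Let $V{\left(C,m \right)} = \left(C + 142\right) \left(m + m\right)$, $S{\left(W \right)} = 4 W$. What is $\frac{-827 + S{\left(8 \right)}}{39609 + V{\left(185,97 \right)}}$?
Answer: $- \frac{265}{34349} \approx -0.0077149$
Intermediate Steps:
$V{\left(C,m \right)} = 2 m \left(142 + C\right)$ ($V{\left(C,m \right)} = \left(142 + C\right) 2 m = 2 m \left(142 + C\right)$)
$\frac{-827 + S{\left(8 \right)}}{39609 + V{\left(185,97 \right)}} = \frac{-827 + 4 \cdot 8}{39609 + 2 \cdot 97 \left(142 + 185\right)} = \frac{-827 + 32}{39609 + 2 \cdot 97 \cdot 327} = - \frac{795}{39609 + 63438} = - \frac{795}{103047} = \left(-795\right) \frac{1}{103047} = - \frac{265}{34349}$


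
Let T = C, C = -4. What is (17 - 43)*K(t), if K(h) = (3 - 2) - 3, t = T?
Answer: 52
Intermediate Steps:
T = -4
t = -4
K(h) = -2 (K(h) = 1 - 3 = -2)
(17 - 43)*K(t) = (17 - 43)*(-2) = -26*(-2) = 52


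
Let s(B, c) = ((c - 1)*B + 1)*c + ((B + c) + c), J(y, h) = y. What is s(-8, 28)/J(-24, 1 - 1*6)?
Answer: 1493/6 ≈ 248.83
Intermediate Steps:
s(B, c) = B + 2*c + c*(1 + B*(-1 + c)) (s(B, c) = ((-1 + c)*B + 1)*c + (B + 2*c) = (B*(-1 + c) + 1)*c + (B + 2*c) = (1 + B*(-1 + c))*c + (B + 2*c) = c*(1 + B*(-1 + c)) + (B + 2*c) = B + 2*c + c*(1 + B*(-1 + c)))
s(-8, 28)/J(-24, 1 - 1*6) = (-8 + 3*28 - 8*28² - 1*(-8)*28)/(-24) = (-8 + 84 - 8*784 + 224)*(-1/24) = (-8 + 84 - 6272 + 224)*(-1/24) = -5972*(-1/24) = 1493/6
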